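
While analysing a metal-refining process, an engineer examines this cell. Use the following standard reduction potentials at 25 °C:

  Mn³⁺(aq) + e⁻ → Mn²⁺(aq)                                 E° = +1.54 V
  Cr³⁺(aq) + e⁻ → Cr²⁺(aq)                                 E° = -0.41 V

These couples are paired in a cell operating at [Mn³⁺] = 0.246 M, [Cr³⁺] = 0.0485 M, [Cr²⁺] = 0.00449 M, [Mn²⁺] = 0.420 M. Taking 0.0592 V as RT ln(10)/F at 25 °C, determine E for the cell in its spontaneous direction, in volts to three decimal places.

+1.875 V

Mn³⁺/Mn²⁺ is the cathode (higher E°), Cr³⁺/Cr²⁺ the anode: E°cell = +1.54 − (-0.41) = +1.95 V, n = 1.
Overall: Mn³⁺(aq) + Cr²⁺(aq) → Mn²⁺(aq) + Cr³⁺(aq)
Q = [Mn²⁺]·[Cr³⁺] / ([Mn³⁺]·[Cr²⁺]); log Q = 1.266.
E = E° − (0.0592/n) log Q = +1.95 − (0.0592/1)(1.266) = +1.875 V.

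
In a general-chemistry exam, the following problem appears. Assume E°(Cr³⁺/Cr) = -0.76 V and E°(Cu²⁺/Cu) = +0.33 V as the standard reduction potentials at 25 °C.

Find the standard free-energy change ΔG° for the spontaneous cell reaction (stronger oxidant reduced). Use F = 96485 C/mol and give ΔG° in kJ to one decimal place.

Cu²⁺/Cu (E° = +0.33 V) is the cathode; Cr³⁺/Cr (E° = -0.76 V) is the anode, so E°cell = +1.09 V.
Balancing electrons gives n = 6 (lcm of 2 and 3).
ΔG° = −nFE° = −(6)(96485)(+1.09) = -631,012 J = -631.0 kJ.

-631.0 kJ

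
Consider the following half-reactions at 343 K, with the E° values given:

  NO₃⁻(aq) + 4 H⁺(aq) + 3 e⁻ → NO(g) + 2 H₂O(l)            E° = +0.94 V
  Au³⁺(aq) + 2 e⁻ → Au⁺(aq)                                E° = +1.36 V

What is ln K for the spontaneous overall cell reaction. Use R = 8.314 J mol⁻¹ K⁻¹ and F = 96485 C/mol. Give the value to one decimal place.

Cathode: Au³⁺/Au⁺; anode: NO₃⁻/NO. E°cell = (+1.36) − (+0.94) = +0.42 V, with n = 6.
ΔG° = −nFE° = −RT ln K, so ln K = nFE°/(RT) = (6)(96485)(+0.42) / ((8.314)(343)) = 85.262.

85.3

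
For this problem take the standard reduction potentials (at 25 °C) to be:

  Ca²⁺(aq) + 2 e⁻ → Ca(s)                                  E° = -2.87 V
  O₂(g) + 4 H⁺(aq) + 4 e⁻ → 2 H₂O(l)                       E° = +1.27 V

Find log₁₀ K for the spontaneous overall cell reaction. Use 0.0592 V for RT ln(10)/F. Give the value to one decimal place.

Cathode: O₂/H₂O; anode: Ca²⁺/Ca. E°cell = +4.14 V, n = 4.
log K = nE°cell / 0.0592 = (4)(+4.14) / 0.0592 = 279.7.

279.7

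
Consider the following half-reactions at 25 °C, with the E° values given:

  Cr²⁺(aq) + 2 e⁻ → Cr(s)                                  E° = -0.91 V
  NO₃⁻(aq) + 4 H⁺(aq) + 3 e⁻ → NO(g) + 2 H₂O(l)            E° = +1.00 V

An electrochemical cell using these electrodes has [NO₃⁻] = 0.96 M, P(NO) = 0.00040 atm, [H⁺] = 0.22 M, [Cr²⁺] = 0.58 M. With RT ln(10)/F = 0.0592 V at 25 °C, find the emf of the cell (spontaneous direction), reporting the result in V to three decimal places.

NO₃⁻/NO is the cathode (higher E°), Cr²⁺/Cr the anode: E°cell = +1.00 − (-0.91) = +1.91 V, n = 6.
Overall: 2 NO₃⁻(aq) + 8 H⁺(aq) + 3 Cr(s) → 2 NO(g) + 4 H₂O(l) + 3 Cr²⁺(aq)
Q = P(NO)^2·[Cr²⁺]^3 / ([NO₃⁻]^2·[H⁺]^8); log Q = -2.210.
E = E° − (0.0592/n) log Q = +1.91 − (0.0592/6)(-2.210) = +1.932 V.

+1.932 V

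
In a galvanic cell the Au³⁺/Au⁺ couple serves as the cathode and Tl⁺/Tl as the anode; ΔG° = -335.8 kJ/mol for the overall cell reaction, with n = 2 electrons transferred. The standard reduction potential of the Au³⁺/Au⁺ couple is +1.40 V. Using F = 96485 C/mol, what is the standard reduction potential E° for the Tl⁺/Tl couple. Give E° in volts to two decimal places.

-0.34 V

E°cell = −ΔG°/(nF) = −(-335.8×10³)/((2)(96485)) = +1.740 V.
Since Au³⁺/Au⁺ is the cathode and Tl⁺/Tl the anode, E°cell = E°(Au³⁺/Au⁺) − E°(Tl⁺/Tl).
So E°(Tl⁺/Tl) = E°(Au³⁺/Au⁺) − E°cell = (+1.40) − (+1.740) = -0.34 V.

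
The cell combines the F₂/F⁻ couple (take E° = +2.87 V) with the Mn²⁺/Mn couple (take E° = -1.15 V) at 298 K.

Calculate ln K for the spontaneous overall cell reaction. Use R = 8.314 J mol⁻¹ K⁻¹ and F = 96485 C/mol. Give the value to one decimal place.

313.1

Cathode: F₂/F⁻; anode: Mn²⁺/Mn. E°cell = (+2.87) − (-1.15) = +4.02 V, with n = 2.
ΔG° = −nFE° = −RT ln K, so ln K = nFE°/(RT) = (2)(96485)(+4.02) / ((8.314)(298)) = 313.105.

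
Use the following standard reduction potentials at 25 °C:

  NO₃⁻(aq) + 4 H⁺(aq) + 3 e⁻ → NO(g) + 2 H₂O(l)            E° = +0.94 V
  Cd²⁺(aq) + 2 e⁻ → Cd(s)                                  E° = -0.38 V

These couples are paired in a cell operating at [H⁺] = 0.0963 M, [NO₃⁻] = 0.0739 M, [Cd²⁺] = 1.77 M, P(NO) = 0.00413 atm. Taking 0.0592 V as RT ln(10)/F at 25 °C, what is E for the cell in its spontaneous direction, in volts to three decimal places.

NO₃⁻/NO is the cathode (higher E°), Cd²⁺/Cd the anode: E°cell = +0.94 − (-0.38) = +1.32 V, n = 6.
Overall: 2 NO₃⁻(aq) + 8 H⁺(aq) + 3 Cd(s) → 2 NO(g) + 4 H₂O(l) + 3 Cd²⁺(aq)
Q = P(NO)^2·[Cd²⁺]^3 / ([NO₃⁻]^2·[H⁺]^8); log Q = 6.370.
E = E° − (0.0592/n) log Q = +1.32 − (0.0592/6)(6.370) = +1.257 V.

+1.257 V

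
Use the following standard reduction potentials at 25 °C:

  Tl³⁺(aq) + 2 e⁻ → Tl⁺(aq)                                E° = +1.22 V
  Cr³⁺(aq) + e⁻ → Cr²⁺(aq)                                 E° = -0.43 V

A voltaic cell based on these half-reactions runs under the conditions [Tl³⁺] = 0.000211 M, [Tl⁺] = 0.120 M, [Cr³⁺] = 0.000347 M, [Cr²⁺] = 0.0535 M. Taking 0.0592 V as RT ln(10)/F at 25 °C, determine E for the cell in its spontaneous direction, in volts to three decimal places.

Tl³⁺/Tl⁺ is the cathode (higher E°), Cr³⁺/Cr²⁺ the anode: E°cell = +1.22 − (-0.43) = +1.65 V, n = 2.
Overall: Tl³⁺(aq) + 2 Cr²⁺(aq) → Tl⁺(aq) + 2 Cr³⁺(aq)
Q = [Tl⁺]·[Cr³⁺]^2 / ([Tl³⁺]·[Cr²⁺]^2); log Q = -1.621.
E = E° − (0.0592/n) log Q = +1.65 − (0.0592/2)(-1.621) = +1.698 V.

+1.698 V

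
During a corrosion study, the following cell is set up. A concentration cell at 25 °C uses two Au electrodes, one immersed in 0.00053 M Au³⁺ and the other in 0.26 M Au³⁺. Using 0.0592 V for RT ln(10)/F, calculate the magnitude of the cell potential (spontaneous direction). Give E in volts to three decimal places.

For a concentration cell E°cell = 0. The 0.26 M side is the cathode (reduction is favoured where [Au³⁺] is higher).
With n = 3, E = −(0.0592/3) log([Au³⁺]ₐₙ/[Au³⁺]꜀ₐₜ) = −(0.0592/3) log(0.00053/0.26) = −(0.0592/3)(-2.691) = +0.053 V.

+0.053 V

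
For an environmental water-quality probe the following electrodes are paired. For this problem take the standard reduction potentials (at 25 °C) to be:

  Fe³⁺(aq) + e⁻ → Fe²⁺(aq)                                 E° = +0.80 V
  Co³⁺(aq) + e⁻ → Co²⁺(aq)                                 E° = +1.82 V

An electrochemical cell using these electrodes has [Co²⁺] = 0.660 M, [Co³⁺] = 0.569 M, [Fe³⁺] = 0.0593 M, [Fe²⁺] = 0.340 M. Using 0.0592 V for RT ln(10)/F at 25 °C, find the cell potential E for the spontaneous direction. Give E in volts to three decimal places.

Co³⁺/Co²⁺ is the cathode (higher E°), Fe³⁺/Fe²⁺ the anode: E°cell = +1.82 − (+0.80) = +1.02 V, n = 1.
Overall: Co³⁺(aq) + Fe²⁺(aq) → Co²⁺(aq) + Fe³⁺(aq)
Q = [Co²⁺]·[Fe³⁺] / ([Co³⁺]·[Fe²⁺]); log Q = -0.694.
E = E° − (0.0592/n) log Q = +1.02 − (0.0592/1)(-0.694) = +1.061 V.

+1.061 V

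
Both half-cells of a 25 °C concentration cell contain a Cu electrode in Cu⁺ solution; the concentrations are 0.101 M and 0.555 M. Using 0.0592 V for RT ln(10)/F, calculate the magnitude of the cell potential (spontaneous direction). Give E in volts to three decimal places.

For a concentration cell E°cell = 0. The 0.555 M side is the cathode (reduction is favoured where [Cu⁺] is higher).
With n = 1, E = −(0.0592/1) log([Cu⁺]ₐₙ/[Cu⁺]꜀ₐₜ) = −(0.0592/1) log(0.101/0.555) = −(0.0592/1)(-0.740) = +0.044 V.

+0.044 V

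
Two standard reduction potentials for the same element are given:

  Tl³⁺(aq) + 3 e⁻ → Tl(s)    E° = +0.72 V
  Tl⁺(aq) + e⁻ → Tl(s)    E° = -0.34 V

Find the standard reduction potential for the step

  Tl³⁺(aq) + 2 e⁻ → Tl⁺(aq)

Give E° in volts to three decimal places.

+1.250 V

Sequential free energies add, so n₃E°₃ = n₁E°₁ + n₂E°₂.
With n₃ = 3, and the known step contributing 1×(-0.34) V, the unknown satisfies 2·E° = 3×(+0.72) − 1×(-0.34) = +2.500.
E° = +2.500 / 2 = +1.250 V.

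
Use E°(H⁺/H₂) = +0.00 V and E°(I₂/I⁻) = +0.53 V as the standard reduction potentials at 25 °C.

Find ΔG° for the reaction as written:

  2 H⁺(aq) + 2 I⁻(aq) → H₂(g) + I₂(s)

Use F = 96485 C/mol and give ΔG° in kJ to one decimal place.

+102.3 kJ

As written, H⁺/H₂ is reduced (cathode) and I₂/I⁻ is oxidised (anode), so E°cell = (+0.00) − (+0.53) = -0.53 V.
Balancing electrons gives n = 2.
ΔG° = −nFE° = −(2)(96485)(-0.53) = 102,274 J = +102.3 kJ.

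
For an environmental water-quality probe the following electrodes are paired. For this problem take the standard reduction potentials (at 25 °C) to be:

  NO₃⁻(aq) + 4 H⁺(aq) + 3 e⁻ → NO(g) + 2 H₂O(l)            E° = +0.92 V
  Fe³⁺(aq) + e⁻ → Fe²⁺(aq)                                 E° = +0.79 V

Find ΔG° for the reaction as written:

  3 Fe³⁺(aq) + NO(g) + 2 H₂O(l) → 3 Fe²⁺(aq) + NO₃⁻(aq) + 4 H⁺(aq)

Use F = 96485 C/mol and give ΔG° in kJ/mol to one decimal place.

As written, Fe³⁺/Fe²⁺ is reduced (cathode) and NO₃⁻/NO is oxidised (anode), so E°cell = (+0.79) − (+0.92) = -0.13 V.
Balancing electrons gives n = 3.
ΔG° = −nFE° = −(3)(96485)(-0.13) = 37,629 J = +37.6 kJ/mol.

+37.6 kJ/mol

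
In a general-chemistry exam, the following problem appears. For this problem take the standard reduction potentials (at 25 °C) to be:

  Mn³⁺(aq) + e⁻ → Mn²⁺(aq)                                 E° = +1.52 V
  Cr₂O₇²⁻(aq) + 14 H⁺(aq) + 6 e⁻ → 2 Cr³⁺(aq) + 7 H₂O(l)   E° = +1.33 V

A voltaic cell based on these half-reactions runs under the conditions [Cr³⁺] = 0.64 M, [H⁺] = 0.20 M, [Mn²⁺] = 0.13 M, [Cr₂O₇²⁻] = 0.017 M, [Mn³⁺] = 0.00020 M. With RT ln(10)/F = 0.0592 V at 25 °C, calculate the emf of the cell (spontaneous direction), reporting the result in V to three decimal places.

Mn³⁺/Mn²⁺ is the cathode (higher E°), Cr₂O₇²⁻/Cr³⁺ the anode: E°cell = +1.52 − (+1.33) = +0.19 V, n = 6.
Overall: 6 Mn³⁺(aq) + 2 Cr³⁺(aq) + 7 H₂O(l) → 6 Mn²⁺(aq) + Cr₂O₇²⁻(aq) + 14 H⁺(aq)
Q = [Mn²⁺]^6·[Cr₂O₇²⁻]·[H⁺]^14 / ([Mn³⁺]^6·[Cr³⁺]^2); log Q = 5.710.
E = E° − (0.0592/n) log Q = +0.19 − (0.0592/6)(5.710) = +0.134 V.

+0.134 V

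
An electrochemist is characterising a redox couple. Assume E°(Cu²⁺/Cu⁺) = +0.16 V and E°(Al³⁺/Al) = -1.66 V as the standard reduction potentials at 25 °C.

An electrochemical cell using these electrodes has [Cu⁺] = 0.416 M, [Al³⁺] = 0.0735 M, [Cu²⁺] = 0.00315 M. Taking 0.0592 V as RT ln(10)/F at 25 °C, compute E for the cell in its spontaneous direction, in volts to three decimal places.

Cu²⁺/Cu⁺ is the cathode (higher E°), Al³⁺/Al the anode: E°cell = +0.16 − (-1.66) = +1.82 V, n = 3.
Overall: 3 Cu²⁺(aq) + Al(s) → 3 Cu⁺(aq) + Al³⁺(aq)
Q = [Cu⁺]^3·[Al³⁺] / ([Cu²⁺]^3); log Q = 5.229.
E = E° − (0.0592/n) log Q = +1.82 − (0.0592/3)(5.229) = +1.717 V.

+1.717 V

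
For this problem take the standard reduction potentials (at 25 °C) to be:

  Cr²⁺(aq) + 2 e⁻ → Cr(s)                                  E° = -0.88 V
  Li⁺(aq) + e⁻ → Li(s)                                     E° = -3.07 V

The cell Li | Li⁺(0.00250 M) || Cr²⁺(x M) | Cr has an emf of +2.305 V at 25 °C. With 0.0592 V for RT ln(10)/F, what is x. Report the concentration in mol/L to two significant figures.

Cr²⁺/Cr is the cathode, Li⁺/Li the anode: E°cell = +2.19 V, n = 2.
Overall reaction: Cr²⁺(aq) + 2 Li(s) → Cr(s) + 2 Li⁺(aq); Q = [Li⁺]^2/[Cr²⁺]^1.
From E = E° − (0.0592/n) log Q: log Q = (E° − E)·n/0.0592 = (+2.19 − (+2.305))·2/0.0592 = -3.8851.
So 1·log[Cr²⁺] = 2·log(0.0025) − log Q = -5.2041 − (-3.8851) = -1.3190; [Cr²⁺] = 10^(-1.3190) ≈ 0.048 M.

0.048 M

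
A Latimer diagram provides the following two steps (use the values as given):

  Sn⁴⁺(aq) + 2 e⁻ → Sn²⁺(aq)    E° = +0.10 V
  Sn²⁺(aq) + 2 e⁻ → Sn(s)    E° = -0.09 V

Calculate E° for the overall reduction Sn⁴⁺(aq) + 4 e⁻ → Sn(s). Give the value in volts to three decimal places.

+0.005 V

Standard free energies of sequential steps add: ΔG°₃ = ΔG°₁ + ΔG°₂, so n₃E°₃ = n₁E°₁ + n₂E°₂.
E°₃ = (2×+0.10 + 2×-0.09) / 4 = (+0.020) / 4 = +0.005 V.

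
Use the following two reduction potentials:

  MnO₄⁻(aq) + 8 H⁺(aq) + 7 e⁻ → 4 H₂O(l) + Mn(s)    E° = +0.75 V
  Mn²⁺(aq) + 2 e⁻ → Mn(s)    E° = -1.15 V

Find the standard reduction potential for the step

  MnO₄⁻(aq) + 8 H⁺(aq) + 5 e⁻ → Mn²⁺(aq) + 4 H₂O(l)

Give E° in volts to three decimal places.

Sequential free energies add, so n₃E°₃ = n₁E°₁ + n₂E°₂.
With n₃ = 7, and the known step contributing 2×(-1.15) V, the unknown satisfies 5·E° = 7×(+0.75) − 2×(-1.15) = +7.550.
E° = +7.550 / 5 = +1.510 V.

+1.510 V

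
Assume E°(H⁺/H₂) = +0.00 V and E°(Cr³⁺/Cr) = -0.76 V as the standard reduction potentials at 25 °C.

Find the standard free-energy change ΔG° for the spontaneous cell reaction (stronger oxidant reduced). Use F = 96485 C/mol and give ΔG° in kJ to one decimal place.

H⁺/H₂ (E° = +0.00 V) is the cathode; Cr³⁺/Cr (E° = -0.76 V) is the anode, so E°cell = +0.76 V.
Balancing electrons gives n = 6 (lcm of 2 and 3).
ΔG° = −nFE° = −(6)(96485)(+0.76) = -439,972 J = -440.0 kJ.

-440.0 kJ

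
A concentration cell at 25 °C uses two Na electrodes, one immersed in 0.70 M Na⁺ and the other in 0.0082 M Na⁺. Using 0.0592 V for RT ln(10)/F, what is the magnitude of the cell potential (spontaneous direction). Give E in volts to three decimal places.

For a concentration cell E°cell = 0. The 0.70 M side is the cathode (reduction is favoured where [Na⁺] is higher).
With n = 1, E = −(0.0592/1) log([Na⁺]ₐₙ/[Na⁺]꜀ₐₜ) = −(0.0592/1) log(0.0082/0.7) = −(0.0592/1)(-1.931) = +0.114 V.

+0.114 V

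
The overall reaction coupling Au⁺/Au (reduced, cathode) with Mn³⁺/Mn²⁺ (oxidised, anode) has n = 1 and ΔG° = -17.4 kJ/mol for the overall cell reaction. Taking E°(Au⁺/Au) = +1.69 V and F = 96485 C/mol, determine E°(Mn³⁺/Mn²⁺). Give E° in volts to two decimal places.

+1.51 V

E°cell = −ΔG°/(nF) = −(-17.4×10³)/((1)(96485)) = +0.180 V.
Since Au⁺/Au is the cathode and Mn³⁺/Mn²⁺ the anode, E°cell = E°(Au⁺/Au) − E°(Mn³⁺/Mn²⁺).
So E°(Mn³⁺/Mn²⁺) = E°(Au⁺/Au) − E°cell = (+1.69) − (+0.180) = +1.51 V.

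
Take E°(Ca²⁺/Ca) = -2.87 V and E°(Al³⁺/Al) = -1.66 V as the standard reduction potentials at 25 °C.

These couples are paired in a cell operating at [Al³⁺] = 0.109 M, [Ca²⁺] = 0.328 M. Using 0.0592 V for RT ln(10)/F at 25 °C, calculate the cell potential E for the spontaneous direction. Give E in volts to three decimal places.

+1.205 V

Al³⁺/Al is the cathode (higher E°), Ca²⁺/Ca the anode: E°cell = -1.66 − (-2.87) = +1.21 V, n = 6.
Overall: 2 Al³⁺(aq) + 3 Ca(s) → 2 Al(s) + 3 Ca²⁺(aq)
Q = [Ca²⁺]^3 / ([Al³⁺]^2); log Q = 0.473.
E = E° − (0.0592/n) log Q = +1.21 − (0.0592/6)(0.473) = +1.205 V.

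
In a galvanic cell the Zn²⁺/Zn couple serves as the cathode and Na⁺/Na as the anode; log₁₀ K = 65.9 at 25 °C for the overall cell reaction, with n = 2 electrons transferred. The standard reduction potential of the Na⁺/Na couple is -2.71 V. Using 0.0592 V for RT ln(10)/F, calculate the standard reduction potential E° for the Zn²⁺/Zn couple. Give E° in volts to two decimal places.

-0.76 V

E°cell = (0.0592/n)·log K = (0.0592/2)(65.9) = +1.951 V.
Since Zn²⁺/Zn is the cathode and Na⁺/Na the anode, E°cell = E°(Zn²⁺/Zn) − E°(Na⁺/Na).
So E°(Zn²⁺/Zn) = E°cell + E°(Na⁺/Na) = +1.951 + (-2.71) = -0.76 V.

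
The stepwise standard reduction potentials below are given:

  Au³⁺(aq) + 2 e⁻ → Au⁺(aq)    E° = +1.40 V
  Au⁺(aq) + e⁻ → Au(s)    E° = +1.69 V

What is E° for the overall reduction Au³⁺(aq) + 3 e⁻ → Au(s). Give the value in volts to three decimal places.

+1.497 V

Standard free energies of sequential steps add: ΔG°₃ = ΔG°₁ + ΔG°₂, so n₃E°₃ = n₁E°₁ + n₂E°₂.
E°₃ = (2×+1.40 + 1×+1.69) / 3 = (+4.490) / 3 = +1.497 V.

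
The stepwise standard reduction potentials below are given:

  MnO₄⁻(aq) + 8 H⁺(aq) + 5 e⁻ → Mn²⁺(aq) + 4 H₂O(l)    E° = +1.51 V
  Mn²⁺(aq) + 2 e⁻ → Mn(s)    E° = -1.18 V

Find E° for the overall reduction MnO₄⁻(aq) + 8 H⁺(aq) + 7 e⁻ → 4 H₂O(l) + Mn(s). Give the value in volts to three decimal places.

Since ΔG° = −nFE° is additive over sequential reductions, n₃E°₃ = n₁E°₁ + n₂E°₂.
E°₃ = (5×+1.51 + 2×-1.18) / 7 = (+5.190) / 7 = +0.741 V.

+0.741 V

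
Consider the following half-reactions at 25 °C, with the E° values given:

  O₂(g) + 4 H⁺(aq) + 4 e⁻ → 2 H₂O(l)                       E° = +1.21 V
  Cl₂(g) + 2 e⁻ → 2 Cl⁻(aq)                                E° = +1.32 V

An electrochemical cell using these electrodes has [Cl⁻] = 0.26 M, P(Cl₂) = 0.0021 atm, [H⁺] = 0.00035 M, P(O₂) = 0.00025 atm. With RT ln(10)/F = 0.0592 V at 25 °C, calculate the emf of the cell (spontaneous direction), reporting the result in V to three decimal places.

Cl₂/Cl⁻ is the cathode (higher E°), O₂/H₂O the anode: E°cell = +1.32 − (+1.21) = +0.11 V, n = 4.
Overall: 2 Cl₂(g) + 2 H₂O(l) → 4 Cl⁻(aq) + O₂(g) + 4 H⁺(aq)
Q = [Cl⁻]^4·P(O₂)·[H⁺]^4 / (P(Cl₂)^2); log Q = -14.410.
E = E° − (0.0592/n) log Q = +0.11 − (0.0592/4)(-14.410) = +0.323 V.

+0.323 V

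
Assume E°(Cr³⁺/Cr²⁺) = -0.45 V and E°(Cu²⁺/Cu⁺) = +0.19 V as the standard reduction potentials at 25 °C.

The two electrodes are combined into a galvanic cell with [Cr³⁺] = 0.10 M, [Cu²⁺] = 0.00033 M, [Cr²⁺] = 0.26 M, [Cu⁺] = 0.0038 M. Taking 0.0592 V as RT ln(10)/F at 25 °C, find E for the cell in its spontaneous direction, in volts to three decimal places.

+0.602 V

Cu²⁺/Cu⁺ is the cathode (higher E°), Cr³⁺/Cr²⁺ the anode: E°cell = +0.19 − (-0.45) = +0.64 V, n = 1.
Overall: Cu²⁺(aq) + Cr²⁺(aq) → Cu⁺(aq) + Cr³⁺(aq)
Q = [Cu⁺]·[Cr³⁺] / ([Cu²⁺]·[Cr²⁺]); log Q = 0.646.
E = E° − (0.0592/n) log Q = +0.64 − (0.0592/1)(0.646) = +0.602 V.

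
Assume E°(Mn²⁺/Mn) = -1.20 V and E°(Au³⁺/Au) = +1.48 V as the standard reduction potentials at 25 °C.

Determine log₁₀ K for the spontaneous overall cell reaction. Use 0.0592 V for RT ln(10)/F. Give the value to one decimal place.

271.6

Cathode: Au³⁺/Au; anode: Mn²⁺/Mn. E°cell = +2.68 V, n = 6.
log K = nE°cell / 0.0592 = (6)(+2.68) / 0.0592 = 271.6.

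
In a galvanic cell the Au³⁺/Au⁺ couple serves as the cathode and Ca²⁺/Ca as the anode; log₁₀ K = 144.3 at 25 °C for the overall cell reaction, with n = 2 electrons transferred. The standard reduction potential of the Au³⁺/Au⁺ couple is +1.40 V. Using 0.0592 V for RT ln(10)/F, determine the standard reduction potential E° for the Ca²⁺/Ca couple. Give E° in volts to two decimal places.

-2.87 V

E°cell = (0.0592/n)·log K = (0.0592/2)(144.3) = +4.271 V.
Since Au³⁺/Au⁺ is the cathode and Ca²⁺/Ca the anode, E°cell = E°(Au³⁺/Au⁺) − E°(Ca²⁺/Ca).
So E°(Ca²⁺/Ca) = E°(Au³⁺/Au⁺) − E°cell = (+1.40) − (+4.271) = -2.87 V.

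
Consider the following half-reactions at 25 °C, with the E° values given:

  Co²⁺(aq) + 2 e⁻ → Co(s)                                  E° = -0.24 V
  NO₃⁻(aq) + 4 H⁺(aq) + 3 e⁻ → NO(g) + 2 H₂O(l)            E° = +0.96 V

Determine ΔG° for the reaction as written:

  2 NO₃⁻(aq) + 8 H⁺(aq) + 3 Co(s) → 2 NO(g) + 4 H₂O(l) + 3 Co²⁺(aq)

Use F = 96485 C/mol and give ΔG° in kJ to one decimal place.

-694.7 kJ

As written, NO₃⁻/NO is reduced (cathode) and Co²⁺/Co is oxidised (anode), so E°cell = (+0.96) − (-0.24) = +1.20 V.
Balancing electrons gives n = 6.
ΔG° = −nFE° = −(6)(96485)(+1.20) = -694,692 J = -694.7 kJ.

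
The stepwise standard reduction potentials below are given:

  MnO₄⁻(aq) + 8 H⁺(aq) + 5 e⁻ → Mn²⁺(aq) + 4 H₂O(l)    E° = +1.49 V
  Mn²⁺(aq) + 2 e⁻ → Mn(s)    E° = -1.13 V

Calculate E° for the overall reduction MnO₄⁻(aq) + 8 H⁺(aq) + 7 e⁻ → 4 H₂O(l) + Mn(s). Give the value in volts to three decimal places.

Standard free energies of sequential steps add: ΔG°₃ = ΔG°₁ + ΔG°₂, so n₃E°₃ = n₁E°₁ + n₂E°₂.
E°₃ = (5×+1.49 + 2×-1.13) / 7 = (+5.190) / 7 = +0.741 V.

+0.741 V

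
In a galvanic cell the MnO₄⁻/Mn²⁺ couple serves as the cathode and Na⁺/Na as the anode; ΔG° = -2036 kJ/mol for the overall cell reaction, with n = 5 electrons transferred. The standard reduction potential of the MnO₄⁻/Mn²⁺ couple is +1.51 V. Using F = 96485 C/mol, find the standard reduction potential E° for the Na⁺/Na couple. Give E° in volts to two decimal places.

-2.71 V

E°cell = −ΔG°/(nF) = −(-2036×10³)/((5)(96485)) = +4.220 V.
Since MnO₄⁻/Mn²⁺ is the cathode and Na⁺/Na the anode, E°cell = E°(MnO₄⁻/Mn²⁺) − E°(Na⁺/Na).
So E°(Na⁺/Na) = E°(MnO₄⁻/Mn²⁺) − E°cell = (+1.51) − (+4.220) = -2.71 V.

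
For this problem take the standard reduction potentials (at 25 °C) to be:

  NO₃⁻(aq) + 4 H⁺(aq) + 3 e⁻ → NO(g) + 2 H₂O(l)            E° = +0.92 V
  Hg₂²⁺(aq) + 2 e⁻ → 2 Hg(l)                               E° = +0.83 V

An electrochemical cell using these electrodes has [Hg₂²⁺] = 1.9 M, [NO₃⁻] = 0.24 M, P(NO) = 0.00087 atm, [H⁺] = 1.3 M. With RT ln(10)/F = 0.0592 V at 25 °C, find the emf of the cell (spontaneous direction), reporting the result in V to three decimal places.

NO₃⁻/NO is the cathode (higher E°), Hg₂²⁺/Hg the anode: E°cell = +0.92 − (+0.83) = +0.09 V, n = 6.
Overall: 2 NO₃⁻(aq) + 8 H⁺(aq) + 6 Hg(l) → 2 NO(g) + 4 H₂O(l) + 3 Hg₂²⁺(aq)
Q = P(NO)^2·[Hg₂²⁺]^3 / ([NO₃⁻]^2·[H⁺]^8); log Q = -4.957.
E = E° − (0.0592/n) log Q = +0.09 − (0.0592/6)(-4.957) = +0.139 V.

+0.139 V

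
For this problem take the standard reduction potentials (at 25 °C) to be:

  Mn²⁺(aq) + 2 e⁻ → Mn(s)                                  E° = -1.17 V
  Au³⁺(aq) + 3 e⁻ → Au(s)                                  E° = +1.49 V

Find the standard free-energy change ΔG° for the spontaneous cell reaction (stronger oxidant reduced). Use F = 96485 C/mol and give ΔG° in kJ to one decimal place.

Au³⁺/Au (E° = +1.49 V) is the cathode; Mn²⁺/Mn (E° = -1.17 V) is the anode, so E°cell = +2.66 V.
Balancing electrons gives n = 6 (lcm of 3 and 2).
ΔG° = −nFE° = −(6)(96485)(+2.66) = -1,539,901 J = -1539.9 kJ.

-1539.9 kJ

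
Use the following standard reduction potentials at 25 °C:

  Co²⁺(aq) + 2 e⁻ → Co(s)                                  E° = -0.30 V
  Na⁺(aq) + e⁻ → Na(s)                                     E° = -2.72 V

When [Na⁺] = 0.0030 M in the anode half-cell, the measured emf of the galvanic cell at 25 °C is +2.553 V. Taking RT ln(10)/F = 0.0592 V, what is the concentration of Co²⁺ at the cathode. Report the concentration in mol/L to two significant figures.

0.28 M

Co²⁺/Co is the cathode, Na⁺/Na the anode: E°cell = +2.42 V, n = 2.
Overall reaction: Co²⁺(aq) + 2 Na(s) → Co(s) + 2 Na⁺(aq); Q = [Na⁺]^2/[Co²⁺]^1.
From E = E° − (0.0592/n) log Q: log Q = (E° − E)·n/0.0592 = (+2.42 − (+2.553))·2/0.0592 = -4.4932.
So 1·log[Co²⁺] = 2·log(0.003) − log Q = -5.0458 − (-4.4932) = -0.5526; [Co²⁺] = 10^(-0.5526) ≈ 0.28 M.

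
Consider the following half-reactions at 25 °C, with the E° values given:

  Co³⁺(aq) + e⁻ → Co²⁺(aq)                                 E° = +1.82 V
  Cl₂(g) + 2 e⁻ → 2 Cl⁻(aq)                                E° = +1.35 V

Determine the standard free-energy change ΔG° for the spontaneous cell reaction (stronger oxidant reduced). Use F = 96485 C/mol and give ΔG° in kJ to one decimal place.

Co³⁺/Co²⁺ (E° = +1.82 V) is the cathode; Cl₂/Cl⁻ (E° = +1.35 V) is the anode, so E°cell = +0.47 V.
Balancing electrons gives n = 2 (lcm of 1 and 2).
ΔG° = −nFE° = −(2)(96485)(+0.47) = -90,696 J = -90.7 kJ.

-90.7 kJ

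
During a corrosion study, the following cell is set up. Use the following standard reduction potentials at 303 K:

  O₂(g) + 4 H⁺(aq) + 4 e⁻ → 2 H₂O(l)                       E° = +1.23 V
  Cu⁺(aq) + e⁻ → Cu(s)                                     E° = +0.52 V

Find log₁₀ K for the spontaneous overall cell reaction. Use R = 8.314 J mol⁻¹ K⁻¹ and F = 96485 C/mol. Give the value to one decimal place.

Cathode: O₂/H₂O; anode: Cu⁺/Cu. E°cell = (+1.23) − (+0.52) = +0.71 V, with n = 4.
ΔG° = −nFE° = −RT ln K, so ln K = nFE°/(RT) = (4)(96485)(+0.71) / ((8.314)(303)) = 108.774.
log₁₀ K = 108.774 / ln 10 = 47.2.

47.2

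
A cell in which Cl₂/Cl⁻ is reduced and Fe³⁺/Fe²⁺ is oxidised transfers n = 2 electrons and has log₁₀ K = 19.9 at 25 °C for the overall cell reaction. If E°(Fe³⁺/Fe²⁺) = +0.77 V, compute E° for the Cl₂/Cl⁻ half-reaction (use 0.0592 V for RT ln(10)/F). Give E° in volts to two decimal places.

E°cell = (0.0592/n)·log K = (0.0592/2)(19.9) = +0.589 V.
Since Cl₂/Cl⁻ is the cathode and Fe³⁺/Fe²⁺ the anode, E°cell = E°(Cl₂/Cl⁻) − E°(Fe³⁺/Fe²⁺).
So E°(Cl₂/Cl⁻) = E°cell + E°(Fe³⁺/Fe²⁺) = +0.589 + (+0.77) = +1.36 V.

+1.36 V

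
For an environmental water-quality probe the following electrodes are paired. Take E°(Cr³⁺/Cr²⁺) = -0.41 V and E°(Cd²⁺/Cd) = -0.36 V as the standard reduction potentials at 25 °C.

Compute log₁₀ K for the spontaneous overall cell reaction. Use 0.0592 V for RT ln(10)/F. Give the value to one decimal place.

1.7

Cathode: Cd²⁺/Cd; anode: Cr³⁺/Cr²⁺. E°cell = +0.05 V, n = 2.
log K = nE°cell / 0.0592 = (2)(+0.05) / 0.0592 = 1.7.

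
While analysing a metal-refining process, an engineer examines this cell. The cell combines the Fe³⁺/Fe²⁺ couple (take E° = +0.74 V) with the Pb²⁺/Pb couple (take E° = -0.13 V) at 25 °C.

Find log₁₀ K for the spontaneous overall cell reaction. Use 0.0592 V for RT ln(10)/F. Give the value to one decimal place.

Cathode: Fe³⁺/Fe²⁺; anode: Pb²⁺/Pb. E°cell = +0.87 V, n = 2.
log K = nE°cell / 0.0592 = (2)(+0.87) / 0.0592 = 29.4.

29.4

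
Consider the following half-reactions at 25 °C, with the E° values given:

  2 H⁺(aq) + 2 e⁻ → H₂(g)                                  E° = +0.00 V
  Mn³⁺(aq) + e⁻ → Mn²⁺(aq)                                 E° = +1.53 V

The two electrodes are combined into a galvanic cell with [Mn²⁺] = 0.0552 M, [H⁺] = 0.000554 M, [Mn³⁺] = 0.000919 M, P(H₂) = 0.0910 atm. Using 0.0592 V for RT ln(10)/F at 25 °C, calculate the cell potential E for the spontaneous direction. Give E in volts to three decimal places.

+1.587 V

Mn³⁺/Mn²⁺ is the cathode (higher E°), H⁺/H₂ the anode: E°cell = +1.53 − (+0.00) = +1.53 V, n = 2.
Overall: 2 Mn³⁺(aq) + H₂(g) → 2 Mn²⁺(aq) + 2 H⁺(aq)
Q = [Mn²⁺]^2·[H⁺]^2 / ([Mn³⁺]^2·P(H₂)); log Q = -1.915.
E = E° − (0.0592/n) log Q = +1.53 − (0.0592/2)(-1.915) = +1.587 V.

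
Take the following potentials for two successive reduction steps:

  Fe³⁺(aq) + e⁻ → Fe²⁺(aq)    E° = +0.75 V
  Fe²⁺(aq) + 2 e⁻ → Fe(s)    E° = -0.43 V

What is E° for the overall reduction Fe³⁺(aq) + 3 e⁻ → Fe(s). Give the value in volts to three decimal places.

Since ΔG° = −nFE° is additive over sequential reductions, n₃E°₃ = n₁E°₁ + n₂E°₂.
E°₃ = (1×+0.75 + 2×-0.43) / 3 = (-0.110) / 3 = -0.037 V.
E° values themselves are not directly additive — weighting by electron count is essential.

-0.037 V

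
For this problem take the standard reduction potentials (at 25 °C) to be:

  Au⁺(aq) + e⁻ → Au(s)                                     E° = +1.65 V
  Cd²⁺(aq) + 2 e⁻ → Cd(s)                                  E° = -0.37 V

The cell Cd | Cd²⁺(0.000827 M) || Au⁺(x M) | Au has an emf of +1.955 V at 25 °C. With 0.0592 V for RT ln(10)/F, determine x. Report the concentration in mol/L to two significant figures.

0.0023 M

Au⁺/Au is the cathode, Cd²⁺/Cd the anode: E°cell = +2.02 V, n = 2.
Overall reaction: 2 Au⁺(aq) + Cd(s) → 2 Au(s) + Cd²⁺(aq); Q = [Cd²⁺]^1/[Au⁺]^2.
From E = E° − (0.0592/n) log Q: log Q = (E° − E)·n/0.0592 = (+2.02 − (+1.955))·2/0.0592 = 2.1959.
So 2·log[Au⁺] = 1·log(0.000827) − log Q = -3.0825 − (2.1959) = -5.2784; log[Au⁺] = -5.2784 / 2 = -2.6392; [Au⁺] = 10^(-2.6392) ≈ 0.0023 M.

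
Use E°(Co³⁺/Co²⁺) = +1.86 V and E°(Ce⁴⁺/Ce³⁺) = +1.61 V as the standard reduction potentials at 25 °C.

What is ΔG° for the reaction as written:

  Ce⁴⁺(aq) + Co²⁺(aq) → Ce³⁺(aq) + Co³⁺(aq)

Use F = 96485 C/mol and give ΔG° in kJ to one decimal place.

+24.1 kJ

As written, Ce⁴⁺/Ce³⁺ is reduced (cathode) and Co³⁺/Co²⁺ is oxidised (anode), so E°cell = (+1.61) − (+1.86) = -0.25 V.
Balancing electrons gives n = 1.
ΔG° = −nFE° = −(1)(96485)(-0.25) = 24,121 J = +24.1 kJ.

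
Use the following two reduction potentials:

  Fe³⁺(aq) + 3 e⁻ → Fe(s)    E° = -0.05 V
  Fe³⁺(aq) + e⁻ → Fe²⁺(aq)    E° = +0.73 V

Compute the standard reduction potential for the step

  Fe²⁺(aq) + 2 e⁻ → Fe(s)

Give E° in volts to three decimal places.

Sequential free energies add, so n₃E°₃ = n₁E°₁ + n₂E°₂.
With n₃ = 3, and the known step contributing 1×(+0.73) V, the unknown satisfies 2·E° = 3×(-0.05) − 1×(+0.73) = -0.880.
E° = -0.880 / 2 = -0.440 V.

-0.440 V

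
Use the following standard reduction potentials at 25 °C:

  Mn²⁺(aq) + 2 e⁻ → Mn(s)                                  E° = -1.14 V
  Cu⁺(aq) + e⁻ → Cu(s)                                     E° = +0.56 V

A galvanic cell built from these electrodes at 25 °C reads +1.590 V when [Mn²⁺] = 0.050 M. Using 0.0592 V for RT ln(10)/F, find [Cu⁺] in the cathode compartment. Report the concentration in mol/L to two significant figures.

0.0031 M

Cu⁺/Cu is the cathode, Mn²⁺/Mn the anode: E°cell = +1.70 V, n = 2.
Overall reaction: 2 Cu⁺(aq) + Mn(s) → 2 Cu(s) + Mn²⁺(aq); Q = [Mn²⁺]^1/[Cu⁺]^2.
From E = E° − (0.0592/n) log Q: log Q = (E° − E)·n/0.0592 = (+1.70 − (+1.590))·2/0.0592 = 3.7162.
So 2·log[Cu⁺] = 1·log(0.05) − log Q = -1.3010 − (3.7162) = -5.0172; log[Cu⁺] = -5.0172 / 2 = -2.5086; [Cu⁺] = 10^(-2.5086) ≈ 0.0031 M.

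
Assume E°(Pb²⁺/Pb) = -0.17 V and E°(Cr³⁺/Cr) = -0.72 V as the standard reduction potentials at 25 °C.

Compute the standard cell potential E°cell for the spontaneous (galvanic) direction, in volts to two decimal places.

+0.55 V

The Pb²⁺/Pb couple has the higher reduction potential, so it is the cathode; Cr³⁺/Cr is oxidised at the anode.
E°cell = E°(cathode) − E°(anode) = (-0.17) − (-0.72) = +0.55 V.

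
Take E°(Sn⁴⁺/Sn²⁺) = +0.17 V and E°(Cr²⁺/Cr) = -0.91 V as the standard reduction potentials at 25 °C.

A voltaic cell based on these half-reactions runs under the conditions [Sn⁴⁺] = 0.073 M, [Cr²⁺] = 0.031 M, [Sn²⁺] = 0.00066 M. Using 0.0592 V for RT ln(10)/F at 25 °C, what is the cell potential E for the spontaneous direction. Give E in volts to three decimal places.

+1.185 V

Sn⁴⁺/Sn²⁺ is the cathode (higher E°), Cr²⁺/Cr the anode: E°cell = +0.17 − (-0.91) = +1.08 V, n = 2.
Overall: Sn⁴⁺(aq) + Cr(s) → Sn²⁺(aq) + Cr²⁺(aq)
Q = [Sn²⁺]·[Cr²⁺] / ([Sn⁴⁺]); log Q = -3.552.
E = E° − (0.0592/n) log Q = +1.08 − (0.0592/2)(-3.552) = +1.185 V.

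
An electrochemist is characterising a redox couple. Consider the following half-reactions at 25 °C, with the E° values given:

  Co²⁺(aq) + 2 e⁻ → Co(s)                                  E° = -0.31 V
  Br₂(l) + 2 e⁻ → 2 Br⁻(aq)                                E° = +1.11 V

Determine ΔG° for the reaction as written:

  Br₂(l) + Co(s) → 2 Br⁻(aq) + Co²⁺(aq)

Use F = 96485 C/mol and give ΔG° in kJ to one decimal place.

As written, Br₂/Br⁻ is reduced (cathode) and Co²⁺/Co is oxidised (anode), so E°cell = (+1.11) − (-0.31) = +1.42 V.
Balancing electrons gives n = 2.
ΔG° = −nFE° = −(2)(96485)(+1.42) = -274,017 J = -274.0 kJ.

-274.0 kJ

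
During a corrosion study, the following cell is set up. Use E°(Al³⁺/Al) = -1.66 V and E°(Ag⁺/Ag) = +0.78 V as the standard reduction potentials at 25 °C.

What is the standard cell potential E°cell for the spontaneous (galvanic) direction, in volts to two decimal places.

+2.44 V

The Ag⁺/Ag couple has the higher reduction potential, so it is the cathode; Al³⁺/Al is oxidised at the anode.
E°cell = E°(cathode) − E°(anode) = (+0.78) − (-1.66) = +2.44 V.
Since E°cell > 0, the reaction is spontaneous under standard conditions.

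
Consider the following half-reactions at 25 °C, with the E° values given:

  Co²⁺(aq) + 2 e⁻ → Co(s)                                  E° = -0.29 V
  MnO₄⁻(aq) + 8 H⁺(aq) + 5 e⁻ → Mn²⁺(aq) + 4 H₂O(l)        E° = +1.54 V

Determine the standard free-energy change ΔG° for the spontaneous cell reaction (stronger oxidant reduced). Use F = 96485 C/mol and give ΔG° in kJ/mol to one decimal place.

MnO₄⁻/Mn²⁺ (E° = +1.54 V) is the cathode; Co²⁺/Co (E° = -0.29 V) is the anode, so E°cell = +1.83 V.
Balancing electrons gives n = 10 (lcm of 5 and 2).
ΔG° = −nFE° = −(10)(96485)(+1.83) = -1,765,676 J = -1765.7 kJ/mol.

-1765.7 kJ/mol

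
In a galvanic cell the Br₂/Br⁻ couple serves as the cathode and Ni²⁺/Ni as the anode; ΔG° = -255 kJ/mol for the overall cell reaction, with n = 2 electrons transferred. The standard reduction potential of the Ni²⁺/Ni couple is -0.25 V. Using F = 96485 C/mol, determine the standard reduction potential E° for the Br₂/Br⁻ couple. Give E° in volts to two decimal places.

+1.07 V

E°cell = −ΔG°/(nF) = −(-255×10³)/((2)(96485)) = +1.321 V.
Since Br₂/Br⁻ is the cathode and Ni²⁺/Ni the anode, E°cell = E°(Br₂/Br⁻) − E°(Ni²⁺/Ni).
So E°(Br₂/Br⁻) = E°cell + E°(Ni²⁺/Ni) = +1.321 + (-0.25) = +1.07 V.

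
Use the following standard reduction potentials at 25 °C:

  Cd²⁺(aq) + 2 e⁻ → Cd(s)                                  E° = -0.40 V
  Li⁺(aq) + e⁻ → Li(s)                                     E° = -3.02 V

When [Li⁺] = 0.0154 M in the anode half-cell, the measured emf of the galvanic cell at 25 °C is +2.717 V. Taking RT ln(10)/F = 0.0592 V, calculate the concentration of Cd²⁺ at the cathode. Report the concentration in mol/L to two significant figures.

Cd²⁺/Cd is the cathode, Li⁺/Li the anode: E°cell = +2.62 V, n = 2.
Overall reaction: Cd²⁺(aq) + 2 Li(s) → Cd(s) + 2 Li⁺(aq); Q = [Li⁺]^2/[Cd²⁺]^1.
From E = E° − (0.0592/n) log Q: log Q = (E° − E)·n/0.0592 = (+2.62 − (+2.717))·2/0.0592 = -3.2770.
So 1·log[Cd²⁺] = 2·log(0.0154) − log Q = -3.6250 − (-3.2770) = -0.3480; [Cd²⁺] = 10^(-0.3480) ≈ 0.45 M.

0.45 M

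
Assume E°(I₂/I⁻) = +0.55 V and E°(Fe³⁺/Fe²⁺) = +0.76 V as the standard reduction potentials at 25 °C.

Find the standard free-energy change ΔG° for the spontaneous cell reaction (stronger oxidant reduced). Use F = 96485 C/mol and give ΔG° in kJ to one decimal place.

Fe³⁺/Fe²⁺ (E° = +0.76 V) is the cathode; I₂/I⁻ (E° = +0.55 V) is the anode, so E°cell = +0.21 V.
Balancing electrons gives n = 2 (lcm of 1 and 2).
ΔG° = −nFE° = −(2)(96485)(+0.21) = -40,524 J = -40.5 kJ.

-40.5 kJ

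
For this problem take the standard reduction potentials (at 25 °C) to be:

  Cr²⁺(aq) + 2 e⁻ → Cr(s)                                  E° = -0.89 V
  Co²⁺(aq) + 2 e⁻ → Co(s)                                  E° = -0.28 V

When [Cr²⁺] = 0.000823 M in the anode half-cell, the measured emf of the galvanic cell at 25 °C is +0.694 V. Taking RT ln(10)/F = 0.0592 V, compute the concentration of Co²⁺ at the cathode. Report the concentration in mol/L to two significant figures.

0.57 M

Co²⁺/Co is the cathode, Cr²⁺/Cr the anode: E°cell = +0.61 V, n = 2.
Overall reaction: Co²⁺(aq) + Cr(s) → Co(s) + Cr²⁺(aq); Q = [Cr²⁺]^1/[Co²⁺]^1.
From E = E° − (0.0592/n) log Q: log Q = (E° − E)·n/0.0592 = (+0.61 − (+0.694))·2/0.0592 = -2.8378.
So 1·log[Co²⁺] = 1·log(0.000823) − log Q = -3.0846 − (-2.8378) = -0.2468; [Co²⁺] = 10^(-0.2468) ≈ 0.57 M.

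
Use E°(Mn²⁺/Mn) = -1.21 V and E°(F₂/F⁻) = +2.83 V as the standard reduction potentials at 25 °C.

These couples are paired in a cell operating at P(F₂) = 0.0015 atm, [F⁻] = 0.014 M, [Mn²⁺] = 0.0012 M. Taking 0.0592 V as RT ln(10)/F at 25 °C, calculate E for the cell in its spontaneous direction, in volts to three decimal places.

F₂/F⁻ is the cathode (higher E°), Mn²⁺/Mn the anode: E°cell = +2.83 − (-1.21) = +4.04 V, n = 2.
Overall: F₂(g) + Mn(s) → 2 F⁻(aq) + Mn²⁺(aq)
Q = [F⁻]^2·[Mn²⁺] / (P(F₂)); log Q = -3.805.
E = E° − (0.0592/n) log Q = +4.04 − (0.0592/2)(-3.805) = +4.153 V.

+4.153 V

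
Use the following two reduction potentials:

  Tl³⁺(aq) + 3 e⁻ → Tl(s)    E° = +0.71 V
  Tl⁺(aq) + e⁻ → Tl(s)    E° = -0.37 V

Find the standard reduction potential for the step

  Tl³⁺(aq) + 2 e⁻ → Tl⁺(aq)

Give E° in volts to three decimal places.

+1.250 V

Sequential free energies add, so n₃E°₃ = n₁E°₁ + n₂E°₂.
With n₃ = 3, and the known step contributing 1×(-0.37) V, the unknown satisfies 2·E° = 3×(+0.71) − 1×(-0.37) = +2.500.
E° = +2.500 / 2 = +1.250 V.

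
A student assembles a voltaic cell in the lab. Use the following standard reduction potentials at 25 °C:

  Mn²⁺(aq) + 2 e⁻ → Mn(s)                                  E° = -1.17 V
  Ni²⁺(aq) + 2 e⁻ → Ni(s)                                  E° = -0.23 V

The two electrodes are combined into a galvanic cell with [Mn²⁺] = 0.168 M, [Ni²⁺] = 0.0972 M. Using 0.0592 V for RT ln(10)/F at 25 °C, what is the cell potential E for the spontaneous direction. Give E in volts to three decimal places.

+0.933 V

Ni²⁺/Ni is the cathode (higher E°), Mn²⁺/Mn the anode: E°cell = -0.23 − (-1.17) = +0.94 V, n = 2.
Overall: Ni²⁺(aq) + Mn(s) → Ni(s) + Mn²⁺(aq)
Q = [Mn²⁺] / ([Ni²⁺]); log Q = 0.238.
E = E° − (0.0592/n) log Q = +0.94 − (0.0592/2)(0.238) = +0.933 V.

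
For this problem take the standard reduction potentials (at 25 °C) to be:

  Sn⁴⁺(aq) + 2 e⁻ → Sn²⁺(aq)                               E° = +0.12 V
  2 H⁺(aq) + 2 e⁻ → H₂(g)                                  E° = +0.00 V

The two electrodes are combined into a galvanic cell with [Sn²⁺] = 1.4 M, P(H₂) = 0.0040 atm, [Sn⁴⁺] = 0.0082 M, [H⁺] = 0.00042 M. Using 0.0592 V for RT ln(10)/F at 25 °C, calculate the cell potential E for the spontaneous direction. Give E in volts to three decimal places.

Sn⁴⁺/Sn²⁺ is the cathode (higher E°), H⁺/H₂ the anode: E°cell = +0.12 − (+0.00) = +0.12 V, n = 2.
Overall: Sn⁴⁺(aq) + H₂(g) → Sn²⁺(aq) + 2 H⁺(aq)
Q = [Sn²⁺]·[H⁺]^2 / ([Sn⁴⁺]·P(H₂)); log Q = -2.123.
E = E° − (0.0592/n) log Q = +0.12 − (0.0592/2)(-2.123) = +0.183 V.

+0.183 V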